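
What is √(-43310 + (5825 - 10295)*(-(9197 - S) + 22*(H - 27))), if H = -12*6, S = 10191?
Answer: √5249170 ≈ 2291.1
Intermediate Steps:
H = -72
√(-43310 + (5825 - 10295)*(-(9197 - S) + 22*(H - 27))) = √(-43310 + (5825 - 10295)*(-(9197 - 1*10191) + 22*(-72 - 27))) = √(-43310 - 4470*(-(9197 - 10191) + 22*(-99))) = √(-43310 - 4470*(-1*(-994) - 2178)) = √(-43310 - 4470*(994 - 2178)) = √(-43310 - 4470*(-1184)) = √(-43310 + 5292480) = √5249170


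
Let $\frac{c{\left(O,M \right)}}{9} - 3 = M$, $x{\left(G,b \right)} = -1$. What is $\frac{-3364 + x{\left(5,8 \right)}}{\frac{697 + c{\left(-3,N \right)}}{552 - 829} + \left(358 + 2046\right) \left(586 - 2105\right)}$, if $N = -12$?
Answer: $\frac{932105}{1011514868} \approx 0.00092149$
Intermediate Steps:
$c{\left(O,M \right)} = 27 + 9 M$
$\frac{-3364 + x{\left(5,8 \right)}}{\frac{697 + c{\left(-3,N \right)}}{552 - 829} + \left(358 + 2046\right) \left(586 - 2105\right)} = \frac{-3364 - 1}{\frac{697 + \left(27 + 9 \left(-12\right)\right)}{552 - 829} + \left(358 + 2046\right) \left(586 - 2105\right)} = - \frac{3365}{\frac{697 + \left(27 - 108\right)}{-277} + 2404 \left(-1519\right)} = - \frac{3365}{\left(697 - 81\right) \left(- \frac{1}{277}\right) - 3651676} = - \frac{3365}{616 \left(- \frac{1}{277}\right) - 3651676} = - \frac{3365}{- \frac{616}{277} - 3651676} = - \frac{3365}{- \frac{1011514868}{277}} = \left(-3365\right) \left(- \frac{277}{1011514868}\right) = \frac{932105}{1011514868}$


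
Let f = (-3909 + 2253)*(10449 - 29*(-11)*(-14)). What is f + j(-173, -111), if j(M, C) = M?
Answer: -9908021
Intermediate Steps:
f = -9907848 (f = -1656*(10449 + 319*(-14)) = -1656*(10449 - 4466) = -1656*5983 = -9907848)
f + j(-173, -111) = -9907848 - 173 = -9908021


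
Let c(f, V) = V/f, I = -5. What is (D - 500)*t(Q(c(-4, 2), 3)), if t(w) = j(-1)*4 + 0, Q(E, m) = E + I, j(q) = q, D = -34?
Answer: 2136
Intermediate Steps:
Q(E, m) = -5 + E (Q(E, m) = E - 5 = -5 + E)
t(w) = -4 (t(w) = -1*4 + 0 = -4 + 0 = -4)
(D - 500)*t(Q(c(-4, 2), 3)) = (-34 - 500)*(-4) = -534*(-4) = 2136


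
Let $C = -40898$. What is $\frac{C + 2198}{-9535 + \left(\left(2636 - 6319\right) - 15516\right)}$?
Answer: $\frac{6450}{4789} \approx 1.3468$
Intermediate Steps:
$\frac{C + 2198}{-9535 + \left(\left(2636 - 6319\right) - 15516\right)} = \frac{-40898 + 2198}{-9535 + \left(\left(2636 - 6319\right) - 15516\right)} = - \frac{38700}{-9535 - 19199} = - \frac{38700}{-28734} = \left(-38700\right) \left(- \frac{1}{28734}\right) = \frac{6450}{4789}$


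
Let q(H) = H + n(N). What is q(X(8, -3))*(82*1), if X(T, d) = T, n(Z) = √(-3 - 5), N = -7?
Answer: 656 + 164*I*√2 ≈ 656.0 + 231.93*I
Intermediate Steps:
n(Z) = 2*I*√2 (n(Z) = √(-8) = 2*I*√2)
q(H) = H + 2*I*√2
q(X(8, -3))*(82*1) = (8 + 2*I*√2)*(82*1) = (8 + 2*I*√2)*82 = 656 + 164*I*√2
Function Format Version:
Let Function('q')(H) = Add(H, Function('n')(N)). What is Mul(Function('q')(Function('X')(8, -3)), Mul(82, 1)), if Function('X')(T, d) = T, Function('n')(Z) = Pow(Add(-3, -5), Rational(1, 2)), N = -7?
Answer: Add(656, Mul(164, I, Pow(2, Rational(1, 2)))) ≈ Add(656.00, Mul(231.93, I))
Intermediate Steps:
Function('n')(Z) = Mul(2, I, Pow(2, Rational(1, 2))) (Function('n')(Z) = Pow(-8, Rational(1, 2)) = Mul(2, I, Pow(2, Rational(1, 2))))
Function('q')(H) = Add(H, Mul(2, I, Pow(2, Rational(1, 2))))
Mul(Function('q')(Function('X')(8, -3)), Mul(82, 1)) = Mul(Add(8, Mul(2, I, Pow(2, Rational(1, 2)))), Mul(82, 1)) = Mul(Add(8, Mul(2, I, Pow(2, Rational(1, 2)))), 82) = Add(656, Mul(164, I, Pow(2, Rational(1, 2))))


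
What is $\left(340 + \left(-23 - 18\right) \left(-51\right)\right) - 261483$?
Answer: $-259052$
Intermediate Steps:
$\left(340 + \left(-23 - 18\right) \left(-51\right)\right) - 261483 = \left(340 - -2091\right) - 261483 = \left(340 + 2091\right) - 261483 = 2431 - 261483 = -259052$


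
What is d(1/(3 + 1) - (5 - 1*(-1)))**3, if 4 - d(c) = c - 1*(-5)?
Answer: 6859/64 ≈ 107.17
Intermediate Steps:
d(c) = -1 - c (d(c) = 4 - (c - 1*(-5)) = 4 - (c + 5) = 4 - (5 + c) = 4 + (-5 - c) = -1 - c)
d(1/(3 + 1) - (5 - 1*(-1)))**3 = (-1 - (1/(3 + 1) - (5 - 1*(-1))))**3 = (-1 - (1/4 - (5 + 1)))**3 = (-1 - (1/4 - 1*6))**3 = (-1 - (1/4 - 6))**3 = (-1 - 1*(-23/4))**3 = (-1 + 23/4)**3 = (19/4)**3 = 6859/64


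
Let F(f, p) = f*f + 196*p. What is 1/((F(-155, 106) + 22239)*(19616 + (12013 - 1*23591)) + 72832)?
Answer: 1/538940352 ≈ 1.8555e-9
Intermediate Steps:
F(f, p) = f**2 + 196*p
1/((F(-155, 106) + 22239)*(19616 + (12013 - 1*23591)) + 72832) = 1/((((-155)**2 + 196*106) + 22239)*(19616 + (12013 - 1*23591)) + 72832) = 1/(((24025 + 20776) + 22239)*(19616 + (12013 - 23591)) + 72832) = 1/((44801 + 22239)*(19616 - 11578) + 72832) = 1/(67040*8038 + 72832) = 1/(538867520 + 72832) = 1/538940352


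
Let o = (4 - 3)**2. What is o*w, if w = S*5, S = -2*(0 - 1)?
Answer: 10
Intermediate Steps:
S = 2 (S = -2*(-1) = 2)
o = 1 (o = 1**2 = 1)
w = 10 (w = 2*5 = 10)
o*w = 1*10 = 10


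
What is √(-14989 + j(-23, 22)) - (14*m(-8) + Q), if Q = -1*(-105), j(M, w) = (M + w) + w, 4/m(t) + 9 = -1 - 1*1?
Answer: -1099/11 + 2*I*√3742 ≈ -99.909 + 122.34*I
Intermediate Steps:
m(t) = -4/11 (m(t) = 4/(-9 + (-1 - 1*1)) = 4/(-9 + (-1 - 1)) = 4/(-9 - 2) = 4/(-11) = 4*(-1/11) = -4/11)
j(M, w) = M + 2*w
Q = 105
√(-14989 + j(-23, 22)) - (14*m(-8) + Q) = √(-14989 + (-23 + 2*22)) - (14*(-4/11) + 105) = √(-14989 + (-23 + 44)) - (-56/11 + 105) = √(-14989 + 21) - 1*1099/11 = √(-14968) - 1099/11 = 2*I*√3742 - 1099/11 = -1099/11 + 2*I*√3742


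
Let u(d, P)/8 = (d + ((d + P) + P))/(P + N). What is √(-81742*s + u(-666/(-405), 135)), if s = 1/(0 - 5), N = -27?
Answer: √298318530/135 ≈ 127.94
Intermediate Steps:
s = -⅕ (s = 1/(-5) = -⅕ ≈ -0.20000)
u(d, P) = 8*(2*P + 2*d)/(-27 + P) (u(d, P) = 8*((d + ((d + P) + P))/(P - 27)) = 8*((d + ((P + d) + P))/(-27 + P)) = 8*((d + (d + 2*P))/(-27 + P)) = 8*((2*P + 2*d)/(-27 + P)) = 8*(2*P + 2*d)/(-27 + P))
√(-81742*s + u(-666/(-405), 135)) = √(-81742*(-⅕) + 16*(135 - 666/(-405))/(-27 + 135)) = √(81742/5 + 16*(135 - 666*(-1/405))/108) = √(81742/5 + 16*(1/108)*(135 + 74/45)) = √(81742/5 + 16*(1/108)*(6149/45)) = √(81742/5 + 24596/1215) = √(19887902/1215) = √298318530/135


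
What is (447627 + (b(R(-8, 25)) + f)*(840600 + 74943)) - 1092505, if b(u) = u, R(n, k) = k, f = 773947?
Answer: 708604001918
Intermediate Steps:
(447627 + (b(R(-8, 25)) + f)*(840600 + 74943)) - 1092505 = (447627 + (25 + 773947)*(840600 + 74943)) - 1092505 = (447627 + 773972*915543) - 1092505 = (447627 + 708604646796) - 1092505 = 708605094423 - 1092505 = 708604001918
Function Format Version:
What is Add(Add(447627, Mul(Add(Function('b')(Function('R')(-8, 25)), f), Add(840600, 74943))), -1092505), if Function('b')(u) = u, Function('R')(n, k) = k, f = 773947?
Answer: 708604001918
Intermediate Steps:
Add(Add(447627, Mul(Add(Function('b')(Function('R')(-8, 25)), f), Add(840600, 74943))), -1092505) = Add(Add(447627, Mul(Add(25, 773947), Add(840600, 74943))), -1092505) = Add(Add(447627, Mul(773972, 915543)), -1092505) = Add(Add(447627, 708604646796), -1092505) = Add(708605094423, -1092505) = 708604001918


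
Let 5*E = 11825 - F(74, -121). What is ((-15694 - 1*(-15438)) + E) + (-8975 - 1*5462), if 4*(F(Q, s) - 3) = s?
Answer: -246451/20 ≈ -12323.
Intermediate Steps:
F(Q, s) = 3 + s/4
E = 47409/20 (E = (11825 - (3 + (1/4)*(-121)))/5 = (11825 - (3 - 121/4))/5 = (11825 - 1*(-109/4))/5 = (11825 + 109/4)/5 = (1/5)*(47409/4) = 47409/20 ≈ 2370.4)
((-15694 - 1*(-15438)) + E) + (-8975 - 1*5462) = ((-15694 - 1*(-15438)) + 47409/20) + (-8975 - 1*5462) = ((-15694 + 15438) + 47409/20) + (-8975 - 5462) = (-256 + 47409/20) - 14437 = 42289/20 - 14437 = -246451/20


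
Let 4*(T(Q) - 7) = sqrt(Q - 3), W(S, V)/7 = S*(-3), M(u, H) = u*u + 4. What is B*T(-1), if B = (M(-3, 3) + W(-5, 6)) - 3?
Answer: 805 + 115*I/2 ≈ 805.0 + 57.5*I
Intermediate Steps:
M(u, H) = 4 + u**2 (M(u, H) = u**2 + 4 = 4 + u**2)
W(S, V) = -21*S (W(S, V) = 7*(S*(-3)) = 7*(-3*S) = -21*S)
T(Q) = 7 + sqrt(-3 + Q)/4 (T(Q) = 7 + sqrt(Q - 3)/4 = 7 + sqrt(-3 + Q)/4)
B = 115 (B = ((4 + (-3)**2) - 21*(-5)) - 3 = ((4 + 9) + 105) - 3 = (13 + 105) - 3 = 118 - 3 = 115)
B*T(-1) = 115*(7 + sqrt(-3 - 1)/4) = 115*(7 + sqrt(-4)/4) = 115*(7 + (2*I)/4) = 115*(7 + I/2) = 805 + 115*I/2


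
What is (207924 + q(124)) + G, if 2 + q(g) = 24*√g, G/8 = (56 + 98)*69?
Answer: 292930 + 48*√31 ≈ 2.9320e+5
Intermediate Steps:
G = 85008 (G = 8*((56 + 98)*69) = 8*(154*69) = 8*10626 = 85008)
q(g) = -2 + 24*√g
(207924 + q(124)) + G = (207924 + (-2 + 24*√124)) + 85008 = (207924 + (-2 + 24*(2*√31))) + 85008 = (207924 + (-2 + 48*√31)) + 85008 = (207922 + 48*√31) + 85008 = 292930 + 48*√31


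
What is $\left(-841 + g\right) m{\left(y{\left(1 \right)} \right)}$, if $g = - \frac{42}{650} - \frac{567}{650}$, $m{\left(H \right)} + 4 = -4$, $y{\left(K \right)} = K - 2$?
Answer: $\frac{2189036}{325} \approx 6735.5$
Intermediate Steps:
$y{\left(K \right)} = -2 + K$ ($y{\left(K \right)} = K - 2 = -2 + K$)
$m{\left(H \right)} = -8$ ($m{\left(H \right)} = -4 - 4 = -8$)
$g = - \frac{609}{650}$ ($g = \left(-42\right) \frac{1}{650} - \frac{567}{650} = - \frac{21}{325} - \frac{567}{650} = - \frac{609}{650} \approx -0.93692$)
$\left(-841 + g\right) m{\left(y{\left(1 \right)} \right)} = \left(-841 - \frac{609}{650}\right) \left(-8\right) = \left(- \frac{547259}{650}\right) \left(-8\right) = \frac{2189036}{325}$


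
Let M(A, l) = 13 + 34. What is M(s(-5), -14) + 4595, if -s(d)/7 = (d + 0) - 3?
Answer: 4642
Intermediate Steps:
s(d) = 21 - 7*d (s(d) = -7*((d + 0) - 3) = -7*(d - 3) = -7*(-3 + d) = 21 - 7*d)
M(A, l) = 47
M(s(-5), -14) + 4595 = 47 + 4595 = 4642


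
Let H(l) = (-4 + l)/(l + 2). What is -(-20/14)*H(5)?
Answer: 10/49 ≈ 0.20408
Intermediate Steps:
H(l) = (-4 + l)/(2 + l)
-(-20/14)*H(5) = -(-20/14)*(-4 + 5)/(2 + 5) = -(-20/14)*1/7 = -(-10*1/7)*(1/7)*1 = -(-10)/(7*7) = -1*(-10/49) = 10/49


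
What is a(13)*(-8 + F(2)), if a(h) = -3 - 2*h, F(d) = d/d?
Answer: 203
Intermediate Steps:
F(d) = 1
a(13)*(-8 + F(2)) = (-3 - 2*13)*(-8 + 1) = (-3 - 26)*(-7) = -29*(-7) = 203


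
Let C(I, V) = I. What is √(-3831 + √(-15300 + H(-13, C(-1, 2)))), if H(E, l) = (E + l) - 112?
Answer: √(-3831 + 3*I*√1714) ≈ 1.0032 + 61.903*I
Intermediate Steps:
H(E, l) = -112 + E + l
√(-3831 + √(-15300 + H(-13, C(-1, 2)))) = √(-3831 + √(-15300 + (-112 - 13 - 1))) = √(-3831 + √(-15300 - 126)) = √(-3831 + √(-15426)) = √(-3831 + 3*I*√1714)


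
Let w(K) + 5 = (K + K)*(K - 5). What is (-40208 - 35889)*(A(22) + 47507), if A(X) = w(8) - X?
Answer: -3616738216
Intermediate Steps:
w(K) = -5 + 2*K*(-5 + K) (w(K) = -5 + (K + K)*(K - 5) = -5 + (2*K)*(-5 + K) = -5 + 2*K*(-5 + K))
A(X) = 43 - X (A(X) = (-5 - 10*8 + 2*8**2) - X = (-5 - 80 + 2*64) - X = (-5 - 80 + 128) - X = 43 - X)
(-40208 - 35889)*(A(22) + 47507) = (-40208 - 35889)*((43 - 1*22) + 47507) = -76097*((43 - 22) + 47507) = -76097*(21 + 47507) = -76097*47528 = -3616738216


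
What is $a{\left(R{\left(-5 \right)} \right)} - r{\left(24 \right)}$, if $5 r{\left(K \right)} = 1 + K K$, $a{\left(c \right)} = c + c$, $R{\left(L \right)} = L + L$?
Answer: $- \frac{677}{5} \approx -135.4$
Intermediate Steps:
$R{\left(L \right)} = 2 L$
$a{\left(c \right)} = 2 c$
$r{\left(K \right)} = \frac{1}{5} + \frac{K^{2}}{5}$ ($r{\left(K \right)} = \frac{1 + K K}{5} = \frac{1 + K^{2}}{5} = \frac{1}{5} + \frac{K^{2}}{5}$)
$a{\left(R{\left(-5 \right)} \right)} - r{\left(24 \right)} = 2 \cdot 2 \left(-5\right) - \left(\frac{1}{5} + \frac{24^{2}}{5}\right) = 2 \left(-10\right) - \left(\frac{1}{5} + \frac{1}{5} \cdot 576\right) = -20 - \left(\frac{1}{5} + \frac{576}{5}\right) = -20 - \frac{577}{5} = - \frac{677}{5}$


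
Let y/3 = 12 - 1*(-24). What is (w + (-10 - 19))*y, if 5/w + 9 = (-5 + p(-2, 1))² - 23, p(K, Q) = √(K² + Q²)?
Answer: -194049/62 - 675*√5/62 ≈ -3154.2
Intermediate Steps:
y = 108 (y = 3*(12 - 1*(-24)) = 3*(12 + 24) = 3*36 = 108)
w = 5/(-32 + (-5 + √5)²) (w = 5/(-9 + ((-5 + √((-2)² + 1²))² - 23)) = 5/(-9 + ((-5 + √(4 + 1))² - 23)) = 5/(-9 + ((-5 + √5)² - 23)) = 5/(-9 + (-23 + (-5 + √5)²)) = 5/(-32 + (-5 + √5)²) ≈ -0.20525)
(w + (-10 - 19))*y = ((5/248 - 25*√5/248) + (-10 - 19))*108 = ((5/248 - 25*√5/248) - 29)*108 = (-7187/248 - 25*√5/248)*108 = -194049/62 - 675*√5/62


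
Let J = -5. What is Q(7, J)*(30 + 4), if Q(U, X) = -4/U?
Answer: -136/7 ≈ -19.429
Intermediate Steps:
Q(7, J)*(30 + 4) = (-4/7)*(30 + 4) = -4*1/7*34 = -4/7*34 = -136/7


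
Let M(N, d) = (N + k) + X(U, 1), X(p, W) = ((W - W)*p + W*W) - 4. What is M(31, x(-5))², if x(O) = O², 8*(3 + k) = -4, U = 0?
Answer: 2401/4 ≈ 600.25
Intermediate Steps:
k = -7/2 (k = -3 + (⅛)*(-4) = -3 - ½ = -7/2 ≈ -3.5000)
X(p, W) = -4 + W² (X(p, W) = (0*p + W²) - 4 = (0 + W²) - 4 = W² - 4 = -4 + W²)
M(N, d) = -13/2 + N (M(N, d) = (N - 7/2) + (-4 + 1²) = (-7/2 + N) + (-4 + 1) = (-7/2 + N) - 3 = -13/2 + N)
M(31, x(-5))² = (-13/2 + 31)² = (49/2)² = 2401/4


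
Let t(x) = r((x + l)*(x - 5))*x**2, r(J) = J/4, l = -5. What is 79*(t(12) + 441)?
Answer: 174195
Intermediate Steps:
r(J) = J/4 (r(J) = J*(1/4) = J/4)
t(x) = x**2*(-5 + x)**2/4 (t(x) = (((x - 5)*(x - 5))/4)*x**2 = (((-5 + x)*(-5 + x))/4)*x**2 = ((-5 + x)**2/4)*x**2 = x**2*(-5 + x)**2/4)
79*(t(12) + 441) = 79*((1/4)*12**2*(25 + 12**2 - 10*12) + 441) = 79*((1/4)*144*(25 + 144 - 120) + 441) = 79*((1/4)*144*49 + 441) = 79*(1764 + 441) = 79*2205 = 174195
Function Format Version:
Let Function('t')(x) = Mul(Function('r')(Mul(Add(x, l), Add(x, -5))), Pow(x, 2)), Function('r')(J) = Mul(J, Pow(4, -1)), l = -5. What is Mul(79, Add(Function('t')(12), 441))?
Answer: 174195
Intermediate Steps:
Function('r')(J) = Mul(Rational(1, 4), J) (Function('r')(J) = Mul(J, Rational(1, 4)) = Mul(Rational(1, 4), J))
Function('t')(x) = Mul(Rational(1, 4), Pow(x, 2), Pow(Add(-5, x), 2)) (Function('t')(x) = Mul(Mul(Rational(1, 4), Mul(Add(x, -5), Add(x, -5))), Pow(x, 2)) = Mul(Mul(Rational(1, 4), Mul(Add(-5, x), Add(-5, x))), Pow(x, 2)) = Mul(Mul(Rational(1, 4), Pow(Add(-5, x), 2)), Pow(x, 2)) = Mul(Rational(1, 4), Pow(x, 2), Pow(Add(-5, x), 2)))
Mul(79, Add(Function('t')(12), 441)) = Mul(79, Add(Mul(Rational(1, 4), Pow(12, 2), Add(25, Pow(12, 2), Mul(-10, 12))), 441)) = Mul(79, Add(Mul(Rational(1, 4), 144, Add(25, 144, -120)), 441)) = Mul(79, Add(Mul(Rational(1, 4), 144, 49), 441)) = Mul(79, Add(1764, 441)) = Mul(79, 2205) = 174195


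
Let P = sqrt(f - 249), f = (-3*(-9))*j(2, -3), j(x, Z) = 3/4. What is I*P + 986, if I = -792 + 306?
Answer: 986 - 243*I*sqrt(915) ≈ 986.0 - 7350.5*I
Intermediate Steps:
j(x, Z) = 3/4 (j(x, Z) = 3*(1/4) = 3/4)
f = 81/4 (f = -3*(-9)*(3/4) = 27*(3/4) = 81/4 ≈ 20.250)
I = -486
P = I*sqrt(915)/2 (P = sqrt(81/4 - 249) = sqrt(-915/4) = I*sqrt(915)/2 ≈ 15.124*I)
I*P + 986 = -243*I*sqrt(915) + 986 = 986 - 243*I*sqrt(915)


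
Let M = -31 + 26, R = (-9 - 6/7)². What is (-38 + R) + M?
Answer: 2654/49 ≈ 54.163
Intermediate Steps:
R = 4761/49 (R = (-9 - 6*⅐)² = (-9 - 6/7)² = (-69/7)² = 4761/49 ≈ 97.163)
M = -5
(-38 + R) + M = (-38 + 4761/49) - 5 = 2899/49 - 5 = 2654/49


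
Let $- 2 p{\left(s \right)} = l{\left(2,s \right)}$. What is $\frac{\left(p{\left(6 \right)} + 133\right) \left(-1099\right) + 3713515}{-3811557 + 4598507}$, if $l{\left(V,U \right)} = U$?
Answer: $\frac{714129}{157390} \approx 4.5373$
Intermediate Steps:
$p{\left(s \right)} = - \frac{s}{2}$
$\frac{\left(p{\left(6 \right)} + 133\right) \left(-1099\right) + 3713515}{-3811557 + 4598507} = \frac{\left(\left(- \frac{1}{2}\right) 6 + 133\right) \left(-1099\right) + 3713515}{-3811557 + 4598507} = \frac{\left(-3 + 133\right) \left(-1099\right) + 3713515}{786950} = \left(130 \left(-1099\right) + 3713515\right) \frac{1}{786950} = \left(-142870 + 3713515\right) \frac{1}{786950} = 3570645 \cdot \frac{1}{786950} = \frac{714129}{157390}$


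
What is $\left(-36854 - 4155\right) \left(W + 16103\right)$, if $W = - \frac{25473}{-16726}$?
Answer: $- \frac{11046358569259}{16726} \approx -6.6043 \cdot 10^{8}$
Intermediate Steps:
$W = \frac{25473}{16726}$ ($W = \left(-25473\right) \left(- \frac{1}{16726}\right) = \frac{25473}{16726} \approx 1.523$)
$\left(-36854 - 4155\right) \left(W + 16103\right) = \left(-36854 - 4155\right) \left(\frac{25473}{16726} + 16103\right) = \left(-41009\right) \frac{269364251}{16726} = - \frac{11046358569259}{16726}$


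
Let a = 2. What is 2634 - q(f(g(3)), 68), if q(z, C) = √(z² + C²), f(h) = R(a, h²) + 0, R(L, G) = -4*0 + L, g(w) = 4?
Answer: 2634 - 2*√1157 ≈ 2566.0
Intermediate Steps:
R(L, G) = L (R(L, G) = 0 + L = L)
f(h) = 2 (f(h) = 2 + 0 = 2)
q(z, C) = √(C² + z²)
2634 - q(f(g(3)), 68) = 2634 - √(68² + 2²) = 2634 - √(4624 + 4) = 2634 - √4628 = 2634 - 2*√1157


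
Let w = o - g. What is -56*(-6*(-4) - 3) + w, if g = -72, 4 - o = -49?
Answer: -1051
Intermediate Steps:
o = 53 (o = 4 - 1*(-49) = 4 + 49 = 53)
w = 125 (w = 53 - 1*(-72) = 53 + 72 = 125)
-56*(-6*(-4) - 3) + w = -56*(-6*(-4) - 3) + 125 = -56*(24 - 3) + 125 = -56*21 + 125 = -1176 + 125 = -1051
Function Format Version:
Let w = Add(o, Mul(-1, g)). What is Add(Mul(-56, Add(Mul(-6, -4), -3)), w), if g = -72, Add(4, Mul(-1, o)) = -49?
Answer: -1051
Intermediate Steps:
o = 53 (o = Add(4, Mul(-1, -49)) = Add(4, 49) = 53)
w = 125 (w = Add(53, Mul(-1, -72)) = Add(53, 72) = 125)
Add(Mul(-56, Add(Mul(-6, -4), -3)), w) = Add(Mul(-56, Add(Mul(-6, -4), -3)), 125) = Add(Mul(-56, Add(24, -3)), 125) = Add(Mul(-56, 21), 125) = Add(-1176, 125) = -1051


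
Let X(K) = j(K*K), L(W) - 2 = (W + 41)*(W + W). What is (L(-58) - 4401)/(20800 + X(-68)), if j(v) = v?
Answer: -2427/25424 ≈ -0.095461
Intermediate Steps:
L(W) = 2 + 2*W*(41 + W) (L(W) = 2 + (W + 41)*(W + W) = 2 + (41 + W)*(2*W) = 2 + 2*W*(41 + W))
X(K) = K² (X(K) = K*K = K²)
(L(-58) - 4401)/(20800 + X(-68)) = ((2 + 2*(-58)² + 82*(-58)) - 4401)/(20800 + (-68)²) = ((2 + 2*3364 - 4756) - 4401)/(20800 + 4624) = ((2 + 6728 - 4756) - 4401)/25424 = (1974 - 4401)*(1/25424) = -2427*1/25424 = -2427/25424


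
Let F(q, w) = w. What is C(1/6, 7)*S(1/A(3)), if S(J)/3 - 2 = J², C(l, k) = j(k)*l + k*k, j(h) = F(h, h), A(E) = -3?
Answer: 5719/18 ≈ 317.72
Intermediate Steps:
j(h) = h
C(l, k) = k² + k*l (C(l, k) = k*l + k*k = k*l + k² = k² + k*l)
S(J) = 6 + 3*J²
C(1/6, 7)*S(1/A(3)) = (7*(7 + 1/6))*(6 + 3*(1/(-3))²) = (7*(7 + ⅙))*(6 + 3*(-⅓)²) = (7*(43/6))*(6 + 3*(⅑)) = 301*(6 + ⅓)/6 = (301/6)*(19/3) = 5719/18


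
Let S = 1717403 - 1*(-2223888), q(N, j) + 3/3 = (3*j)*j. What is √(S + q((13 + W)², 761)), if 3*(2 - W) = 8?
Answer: √5678653 ≈ 2383.0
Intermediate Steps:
W = -⅔ (W = 2 - ⅓*8 = 2 - 8/3 = -⅔ ≈ -0.66667)
q(N, j) = -1 + 3*j² (q(N, j) = -1 + (3*j)*j = -1 + 3*j²)
S = 3941291 (S = 1717403 + 2223888 = 3941291)
√(S + q((13 + W)², 761)) = √(3941291 + (-1 + 3*761²)) = √(3941291 + (-1 + 3*579121)) = √(3941291 + (-1 + 1737363)) = √(3941291 + 1737362) = √5678653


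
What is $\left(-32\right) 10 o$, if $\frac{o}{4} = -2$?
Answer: $2560$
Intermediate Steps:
$o = -8$ ($o = 4 \left(-2\right) = -8$)
$\left(-32\right) 10 o = \left(-32\right) 10 \left(-8\right) = \left(-320\right) \left(-8\right) = 2560$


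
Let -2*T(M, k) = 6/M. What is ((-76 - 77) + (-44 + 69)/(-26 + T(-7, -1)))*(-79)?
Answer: 2177398/179 ≈ 12164.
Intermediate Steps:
T(M, k) = -3/M
((-76 - 77) + (-44 + 69)/(-26 + T(-7, -1)))*(-79) = ((-76 - 77) + (-44 + 69)/(-26 - 3/(-7)))*(-79) = (-153 + 25/(-26 - 3*(-⅐)))*(-79) = (-153 + 25/(-26 + 3/7))*(-79) = (-153 + 25/(-179/7))*(-79) = (-153 + 25*(-7/179))*(-79) = (-153 - 175/179)*(-79) = -27562/179*(-79) = 2177398/179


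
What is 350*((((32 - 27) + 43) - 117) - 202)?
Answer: -94850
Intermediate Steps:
350*((((32 - 27) + 43) - 117) - 202) = 350*(((5 + 43) - 117) - 202) = 350*((48 - 117) - 202) = 350*(-69 - 202) = 350*(-271) = -94850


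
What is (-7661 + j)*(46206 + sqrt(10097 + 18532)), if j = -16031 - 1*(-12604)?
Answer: -512332128 - 33264*sqrt(3181) ≈ -5.1421e+8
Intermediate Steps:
j = -3427 (j = -16031 + 12604 = -3427)
(-7661 + j)*(46206 + sqrt(10097 + 18532)) = (-7661 - 3427)*(46206 + sqrt(10097 + 18532)) = -11088*(46206 + sqrt(28629)) = -11088*(46206 + 3*sqrt(3181)) = -512332128 - 33264*sqrt(3181)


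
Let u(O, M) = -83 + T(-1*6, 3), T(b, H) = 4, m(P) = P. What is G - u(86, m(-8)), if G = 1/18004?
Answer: 1422317/18004 ≈ 79.000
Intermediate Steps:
G = 1/18004 ≈ 5.5543e-5
u(O, M) = -79 (u(O, M) = -83 + 4 = -79)
G - u(86, m(-8)) = 1/18004 - 1*(-79) = 1/18004 + 79 = 1422317/18004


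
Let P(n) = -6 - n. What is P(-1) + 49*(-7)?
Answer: -348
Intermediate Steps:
P(-1) + 49*(-7) = (-6 - 1*(-1)) + 49*(-7) = (-6 + 1) - 343 = -5 - 343 = -348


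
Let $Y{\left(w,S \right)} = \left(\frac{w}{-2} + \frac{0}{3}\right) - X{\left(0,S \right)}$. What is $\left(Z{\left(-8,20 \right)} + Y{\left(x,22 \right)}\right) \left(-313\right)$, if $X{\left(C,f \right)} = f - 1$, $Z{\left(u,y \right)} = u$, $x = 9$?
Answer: $\frac{20971}{2} \approx 10486.0$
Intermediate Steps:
$X{\left(C,f \right)} = -1 + f$ ($X{\left(C,f \right)} = f - 1 = -1 + f$)
$Y{\left(w,S \right)} = 1 - S - \frac{w}{2}$ ($Y{\left(w,S \right)} = \left(\frac{w}{-2} + \frac{0}{3}\right) - \left(-1 + S\right) = \left(w \left(- \frac{1}{2}\right) + 0 \cdot \frac{1}{3}\right) - \left(-1 + S\right) = \left(- \frac{w}{2} + 0\right) - \left(-1 + S\right) = - \frac{w}{2} - \left(-1 + S\right) = 1 - S - \frac{w}{2}$)
$\left(Z{\left(-8,20 \right)} + Y{\left(x,22 \right)}\right) \left(-313\right) = \left(-8 - \frac{51}{2}\right) \left(-313\right) = \left(- \frac{67}{2}\right) \left(-313\right) = \frac{20971}{2}$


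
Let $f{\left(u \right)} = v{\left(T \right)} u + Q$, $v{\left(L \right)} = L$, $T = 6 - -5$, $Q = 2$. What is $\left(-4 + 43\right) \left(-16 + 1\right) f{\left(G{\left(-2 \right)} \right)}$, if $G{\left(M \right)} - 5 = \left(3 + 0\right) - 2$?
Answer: $-39780$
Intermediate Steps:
$T = 11$ ($T = 6 + 5 = 11$)
$G{\left(M \right)} = 6$ ($G{\left(M \right)} = 5 + \left(\left(3 + 0\right) - 2\right) = 5 + \left(3 - 2\right) = 5 + 1 = 6$)
$f{\left(u \right)} = 2 + 11 u$ ($f{\left(u \right)} = 11 u + 2 = 2 + 11 u$)
$\left(-4 + 43\right) \left(-16 + 1\right) f{\left(G{\left(-2 \right)} \right)} = \left(-4 + 43\right) \left(-16 + 1\right) \left(2 + 11 \cdot 6\right) = 39 \left(-15\right) \left(2 + 66\right) = \left(-585\right) 68 = -39780$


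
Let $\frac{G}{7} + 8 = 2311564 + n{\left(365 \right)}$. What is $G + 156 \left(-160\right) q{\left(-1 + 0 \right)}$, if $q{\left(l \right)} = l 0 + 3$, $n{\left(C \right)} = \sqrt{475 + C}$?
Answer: $16106012 + 14 \sqrt{210} \approx 1.6106 \cdot 10^{7}$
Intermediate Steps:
$q{\left(l \right)} = 3$ ($q{\left(l \right)} = 0 + 3 = 3$)
$G = 16180892 + 14 \sqrt{210}$ ($G = -56 + 7 \left(2311564 + \sqrt{475 + 365}\right) = -56 + 7 \left(2311564 + \sqrt{840}\right) = -56 + 7 \left(2311564 + 2 \sqrt{210}\right) = -56 + \left(16180948 + 14 \sqrt{210}\right) = 16180892 + 14 \sqrt{210} \approx 1.6181 \cdot 10^{7}$)
$G + 156 \left(-160\right) q{\left(-1 + 0 \right)} = \left(16180892 + 14 \sqrt{210}\right) + 156 \left(-160\right) 3 = \left(16180892 + 14 \sqrt{210}\right) - 74880 = 16106012 + 14 \sqrt{210}$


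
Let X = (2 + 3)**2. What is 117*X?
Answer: 2925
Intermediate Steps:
X = 25 (X = 5**2 = 25)
117*X = 117*25 = 2925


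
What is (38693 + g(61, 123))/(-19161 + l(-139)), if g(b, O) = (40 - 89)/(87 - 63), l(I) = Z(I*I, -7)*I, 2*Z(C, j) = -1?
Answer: -928583/458196 ≈ -2.0266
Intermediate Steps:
Z(C, j) = -½ (Z(C, j) = (½)*(-1) = -½)
l(I) = -I/2
g(b, O) = -49/24
(38693 + g(61, 123))/(-19161 + l(-139)) = (38693 - 49/24)/(-19161 - ½*(-139)) = 928583/(24*(-19161 + 139/2)) = 928583/(24*(-38183/2)) = (928583/24)*(-2/38183) = -928583/458196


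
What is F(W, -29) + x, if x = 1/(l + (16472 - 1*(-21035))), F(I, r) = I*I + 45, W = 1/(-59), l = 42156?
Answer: 12478893779/277306903 ≈ 45.000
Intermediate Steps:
W = -1/59 ≈ -0.016949
F(I, r) = 45 + I² (F(I, r) = I² + 45 = 45 + I²)
x = 1/79663 (x = 1/(42156 + (16472 - 1*(-21035))) = 1/(42156 + (16472 + 21035)) = 1/(42156 + 37507) = 1/79663 ≈ 1.2553e-5)
F(W, -29) + x = (45 + (-1/59)²) + 1/79663 = (45 + 1/3481) + 1/79663 = 156646/3481 + 1/79663 = 12478893779/277306903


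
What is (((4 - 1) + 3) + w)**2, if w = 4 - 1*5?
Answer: 25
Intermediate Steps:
w = -1 (w = 4 - 5 = -1)
(((4 - 1) + 3) + w)**2 = (((4 - 1) + 3) - 1)**2 = ((3 + 3) - 1)**2 = (6 - 1)**2 = 5**2 = 25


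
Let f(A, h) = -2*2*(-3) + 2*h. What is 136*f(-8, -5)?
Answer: 272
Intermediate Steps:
f(A, h) = 12 + 2*h (f(A, h) = -4*(-3) + 2*h = 12 + 2*h)
136*f(-8, -5) = 136*(12 + 2*(-5)) = 136*(12 - 10) = 136*2 = 272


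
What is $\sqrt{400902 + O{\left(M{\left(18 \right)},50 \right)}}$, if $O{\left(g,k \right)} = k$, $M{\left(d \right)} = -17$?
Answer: $2 \sqrt{100238} \approx 633.21$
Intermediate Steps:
$\sqrt{400902 + O{\left(M{\left(18 \right)},50 \right)}} = \sqrt{400902 + 50} = \sqrt{400952} = 2 \sqrt{100238}$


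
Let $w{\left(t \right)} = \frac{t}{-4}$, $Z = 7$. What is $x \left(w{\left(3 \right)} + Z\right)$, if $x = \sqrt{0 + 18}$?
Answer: $\frac{75 \sqrt{2}}{4} \approx 26.517$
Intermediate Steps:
$w{\left(t \right)} = - \frac{t}{4}$ ($w{\left(t \right)} = t \left(- \frac{1}{4}\right) = - \frac{t}{4}$)
$x = 3 \sqrt{2}$ ($x = \sqrt{18} = 3 \sqrt{2} \approx 4.2426$)
$x \left(w{\left(3 \right)} + Z\right) = 3 \sqrt{2} \left(\left(- \frac{1}{4}\right) 3 + 7\right) = 3 \sqrt{2} \left(- \frac{3}{4} + 7\right) = 3 \sqrt{2} \cdot \frac{25}{4} = \frac{75 \sqrt{2}}{4}$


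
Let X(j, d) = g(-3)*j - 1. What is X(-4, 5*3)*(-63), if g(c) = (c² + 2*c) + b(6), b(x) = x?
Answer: 2331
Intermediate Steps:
g(c) = 6 + c² + 2*c (g(c) = (c² + 2*c) + 6 = 6 + c² + 2*c)
X(j, d) = -1 + 9*j (X(j, d) = (6 + (-3)² + 2*(-3))*j - 1 = (6 + 9 - 6)*j - 1 = 9*j - 1 = -1 + 9*j)
X(-4, 5*3)*(-63) = (-1 + 9*(-4))*(-63) = (-1 - 36)*(-63) = -37*(-63) = 2331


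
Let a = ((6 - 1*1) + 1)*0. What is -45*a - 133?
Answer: -133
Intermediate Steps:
a = 0 (a = ((6 - 1) + 1)*0 = (5 + 1)*0 = 6*0 = 0)
-45*a - 133 = -45*0 - 133 = 0 - 133 = -133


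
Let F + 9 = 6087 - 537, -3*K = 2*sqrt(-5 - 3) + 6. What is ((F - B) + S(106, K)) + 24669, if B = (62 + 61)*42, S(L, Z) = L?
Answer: 25150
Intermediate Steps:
K = -2 - 4*I*sqrt(2)/3 (K = -(2*sqrt(-5 - 3) + 6)/3 = -(2*sqrt(-8) + 6)/3 = -(2*(2*I*sqrt(2)) + 6)/3 = -(4*I*sqrt(2) + 6)/3 = -(6 + 4*I*sqrt(2))/3 = -2 - 4*I*sqrt(2)/3 ≈ -2.0 - 1.8856*I)
B = 5166 (B = 123*42 = 5166)
F = 5541 (F = -9 + (6087 - 537) = -9 + 5550 = 5541)
((F - B) + S(106, K)) + 24669 = ((5541 - 1*5166) + 106) + 24669 = ((5541 - 5166) + 106) + 24669 = (375 + 106) + 24669 = 481 + 24669 = 25150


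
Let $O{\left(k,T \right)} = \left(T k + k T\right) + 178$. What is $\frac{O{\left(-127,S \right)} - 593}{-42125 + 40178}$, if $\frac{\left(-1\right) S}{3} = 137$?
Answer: $- \frac{103979}{1947} \approx -53.405$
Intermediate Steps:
$S = -411$ ($S = \left(-3\right) 137 = -411$)
$O{\left(k,T \right)} = 178 + 2 T k$ ($O{\left(k,T \right)} = \left(T k + T k\right) + 178 = 2 T k + 178 = 178 + 2 T k$)
$\frac{O{\left(-127,S \right)} - 593}{-42125 + 40178} = \frac{\left(178 + 2 \left(-411\right) \left(-127\right)\right) - 593}{-42125 + 40178} = \frac{\left(178 + 104394\right) - 593}{-1947} = \left(104572 - 593\right) \left(- \frac{1}{1947}\right) = 103979 \left(- \frac{1}{1947}\right) = - \frac{103979}{1947}$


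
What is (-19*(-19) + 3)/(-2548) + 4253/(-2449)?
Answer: -32220/17143 ≈ -1.8795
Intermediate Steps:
(-19*(-19) + 3)/(-2548) + 4253/(-2449) = (361 + 3)*(-1/2548) + 4253*(-1/2449) = 364*(-1/2548) - 4253/2449 = -⅐ - 4253/2449 = -32220/17143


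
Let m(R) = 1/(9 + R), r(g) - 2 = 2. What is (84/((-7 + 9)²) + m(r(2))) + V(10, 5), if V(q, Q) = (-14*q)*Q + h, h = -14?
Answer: -9008/13 ≈ -692.92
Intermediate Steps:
r(g) = 4 (r(g) = 2 + 2 = 4)
V(q, Q) = -14 - 14*Q*q (V(q, Q) = (-14*q)*Q - 14 = -14*Q*q - 14 = -14 - 14*Q*q)
(84/((-7 + 9)²) + m(r(2))) + V(10, 5) = (84/((-7 + 9)²) + 1/(9 + 4)) + (-14 - 14*5*10) = (84/(2²) + 1/13) + (-14 - 700) = (84/4 + 1/13) - 714 = (84*(¼) + 1/13) - 714 = (21 + 1/13) - 714 = 274/13 - 714 = -9008/13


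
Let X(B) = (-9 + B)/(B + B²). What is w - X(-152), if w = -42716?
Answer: -980417471/22952 ≈ -42716.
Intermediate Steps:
X(B) = (-9 + B)/(B + B²)
w - X(-152) = -42716 - (-9 - 152)/((-152)*(1 - 152)) = -42716 - (-1)*(-161)/(152*(-151)) = -42716 - (-1)*(-1)*(-161)/(152*151) = -42716 - 1*(-161/22952) = -42716 + 161/22952 = -980417471/22952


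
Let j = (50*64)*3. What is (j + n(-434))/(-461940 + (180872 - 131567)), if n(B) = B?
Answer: -9166/412635 ≈ -0.022213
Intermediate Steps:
j = 9600 (j = 3200*3 = 9600)
(j + n(-434))/(-461940 + (180872 - 131567)) = (9600 - 434)/(-461940 + (180872 - 131567)) = 9166/(-461940 + 49305) = 9166/(-412635) = 9166*(-1/412635) = -9166/412635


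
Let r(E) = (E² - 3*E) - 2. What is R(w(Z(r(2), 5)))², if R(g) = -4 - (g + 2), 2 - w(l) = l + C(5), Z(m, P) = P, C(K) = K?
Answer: 4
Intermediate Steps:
r(E) = -2 + E² - 3*E
w(l) = -3 - l (w(l) = 2 - (l + 5) = 2 - (5 + l) = 2 + (-5 - l) = -3 - l)
R(g) = -6 - g (R(g) = -4 - (2 + g) = -4 + (-2 - g) = -6 - g)
R(w(Z(r(2), 5)))² = (-6 - (-3 - 1*5))² = (-6 - (-3 - 5))² = (-6 - 1*(-8))² = (-6 + 8)² = 2² = 4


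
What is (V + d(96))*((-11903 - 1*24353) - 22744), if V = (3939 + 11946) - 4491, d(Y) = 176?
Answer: -682630000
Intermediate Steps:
V = 11394 (V = 15885 - 4491 = 11394)
(V + d(96))*((-11903 - 1*24353) - 22744) = (11394 + 176)*((-11903 - 1*24353) - 22744) = 11570*((-11903 - 24353) - 22744) = 11570*(-36256 - 22744) = 11570*(-59000) = -682630000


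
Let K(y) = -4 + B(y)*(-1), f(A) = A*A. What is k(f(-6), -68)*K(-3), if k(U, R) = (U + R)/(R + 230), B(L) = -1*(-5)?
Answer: 16/9 ≈ 1.7778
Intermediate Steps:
B(L) = 5
f(A) = A**2
k(U, R) = (R + U)/(230 + R)
K(y) = -9 (K(y) = -4 + 5*(-1) = -4 - 5 = -9)
k(f(-6), -68)*K(-3) = ((-68 + (-6)**2)/(230 - 68))*(-9) = ((-68 + 36)/162)*(-9) = ((1/162)*(-32))*(-9) = -16/81*(-9) = 16/9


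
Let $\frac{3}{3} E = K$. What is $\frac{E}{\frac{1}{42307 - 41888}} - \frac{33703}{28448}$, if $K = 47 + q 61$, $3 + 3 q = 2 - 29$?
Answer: $- \frac{6710831559}{28448} \approx -2.359 \cdot 10^{5}$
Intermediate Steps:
$q = -10$ ($q = -1 + \frac{2 - 29}{3} = -1 + \frac{1}{3} \left(-27\right) = -1 - 9 = -10$)
$K = -563$ ($K = 47 - 610 = -563$)
$E = -563$
$\frac{E}{\frac{1}{42307 - 41888}} - \frac{33703}{28448} = - \frac{563}{\frac{1}{42307 - 41888}} - \frac{33703}{28448} = - \frac{563}{\frac{1}{419}} - \frac{33703}{28448} = - 563 \frac{1}{\frac{1}{419}} - \frac{33703}{28448} = \left(-563\right) 419 - \frac{33703}{28448} = -235897 - \frac{33703}{28448} = - \frac{6710831559}{28448}$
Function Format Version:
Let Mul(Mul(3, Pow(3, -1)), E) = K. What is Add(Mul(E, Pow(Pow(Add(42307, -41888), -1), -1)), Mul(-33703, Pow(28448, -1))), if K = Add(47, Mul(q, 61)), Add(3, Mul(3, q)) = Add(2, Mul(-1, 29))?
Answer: Rational(-6710831559, 28448) ≈ -2.3590e+5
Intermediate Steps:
q = -10 (q = Add(-1, Mul(Rational(1, 3), Add(2, Mul(-1, 29)))) = Add(-1, Mul(Rational(1, 3), Add(2, -29))) = Add(-1, Mul(Rational(1, 3), -27)) = Add(-1, -9) = -10)
K = -563 (K = Add(47, Mul(-10, 61)) = Add(47, -610) = -563)
E = -563
Add(Mul(E, Pow(Pow(Add(42307, -41888), -1), -1)), Mul(-33703, Pow(28448, -1))) = Add(Mul(-563, Pow(Pow(Add(42307, -41888), -1), -1)), Mul(-33703, Pow(28448, -1))) = Add(Mul(-563, Pow(Pow(419, -1), -1)), Mul(-33703, Rational(1, 28448))) = Add(Mul(-563, Pow(Rational(1, 419), -1)), Rational(-33703, 28448)) = Add(Mul(-563, 419), Rational(-33703, 28448)) = Add(-235897, Rational(-33703, 28448)) = Rational(-6710831559, 28448)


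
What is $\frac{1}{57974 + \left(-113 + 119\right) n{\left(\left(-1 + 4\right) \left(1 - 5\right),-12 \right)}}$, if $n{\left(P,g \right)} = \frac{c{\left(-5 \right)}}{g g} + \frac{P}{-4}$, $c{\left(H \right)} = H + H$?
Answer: $\frac{12}{695899} \approx 1.7244 \cdot 10^{-5}$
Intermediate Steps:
$c{\left(H \right)} = 2 H$
$n{\left(P,g \right)} = - \frac{10}{g^{2}} - \frac{P}{4}$ ($n{\left(P,g \right)} = \frac{2 \left(-5\right)}{g g} + \frac{P}{-4} = - \frac{10}{g^{2}} + P \left(- \frac{1}{4}\right) = - \frac{10}{g^{2}} - \frac{P}{4}$)
$\frac{1}{57974 + \left(-113 + 119\right) n{\left(\left(-1 + 4\right) \left(1 - 5\right),-12 \right)}} = \frac{1}{57974 + \left(-113 + 119\right) \left(- \frac{10}{144} - \frac{\left(-1 + 4\right) \left(1 - 5\right)}{4}\right)} = \frac{1}{57974 + 6 \left(\left(-10\right) \frac{1}{144} - \frac{3 \left(-4\right)}{4}\right)} = \frac{1}{57974 + 6 \left(- \frac{5}{72} - -3\right)} = \frac{1}{57974 + 6 \left(- \frac{5}{72} + 3\right)} = \frac{1}{57974 + 6 \cdot \frac{211}{72}} = \frac{1}{57974 + \frac{211}{12}} = \frac{1}{\frac{695899}{12}} = \frac{12}{695899}$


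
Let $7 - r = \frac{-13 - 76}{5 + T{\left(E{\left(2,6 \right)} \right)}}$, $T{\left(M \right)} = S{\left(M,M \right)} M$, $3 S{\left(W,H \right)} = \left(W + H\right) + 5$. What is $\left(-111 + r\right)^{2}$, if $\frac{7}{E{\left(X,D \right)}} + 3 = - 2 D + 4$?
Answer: $\frac{16028826025}{2334784} \approx 6865.2$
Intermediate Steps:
$E{\left(X,D \right)} = \frac{7}{1 - 2 D}$ ($E{\left(X,D \right)} = \frac{7}{-3 - \left(-4 + 2 D\right)} = \frac{7}{1 - 2 D}$)
$S{\left(W,H \right)} = \frac{5}{3} + \frac{H}{3} + \frac{W}{3}$ ($S{\left(W,H \right)} = \frac{\left(W + H\right) + 5}{3} = \frac{\left(H + W\right) + 5}{3} = \frac{5 + H + W}{3} = \frac{5}{3} + \frac{H}{3} + \frac{W}{3}$)
$T{\left(M \right)} = M \left(\frac{5}{3} + \frac{2 M}{3}\right)$ ($T{\left(M \right)} = \left(\frac{5}{3} + \frac{M}{3} + \frac{M}{3}\right) M = \left(\frac{5}{3} + \frac{2 M}{3}\right) M = M \left(\frac{5}{3} + \frac{2 M}{3}\right)$)
$r = \frac{43003}{1528}$ ($r = 7 - \frac{-13 - 76}{5 + \frac{- \frac{7}{-1 + 2 \cdot 6} \left(5 + 2 \left(- \frac{7}{-1 + 2 \cdot 6}\right)\right)}{3}} = 7 - - \frac{89}{5 + \frac{- \frac{7}{-1 + 12} \left(5 + 2 \left(- \frac{7}{-1 + 12}\right)\right)}{3}} = 7 - - \frac{89}{5 + \frac{- \frac{7}{11} \left(5 + 2 \left(- \frac{7}{11}\right)\right)}{3}} = 7 - - \frac{89}{5 + \frac{\left(-7\right) \frac{1}{11} \left(5 + 2 \left(\left(-7\right) \frac{1}{11}\right)\right)}{3}} = 7 - - \frac{89}{5 + \frac{1}{3} \left(- \frac{7}{11}\right) \left(5 + 2 \left(- \frac{7}{11}\right)\right)} = 7 - - \frac{89}{5 + \frac{1}{3} \left(- \frac{7}{11}\right) \left(5 - \frac{14}{11}\right)} = 7 - - \frac{89}{5 + \frac{1}{3} \left(- \frac{7}{11}\right) \frac{41}{11}} = 7 - - \frac{89}{5 - \frac{287}{363}} = 7 - - \frac{89}{\frac{1528}{363}} = 7 - \left(-89\right) \frac{363}{1528} = 7 - - \frac{32307}{1528} = 7 + \frac{32307}{1528} = \frac{43003}{1528} \approx 28.143$)
$\left(-111 + r\right)^{2} = \left(-111 + \frac{43003}{1528}\right)^{2} = \left(- \frac{126605}{1528}\right)^{2} = \frac{16028826025}{2334784}$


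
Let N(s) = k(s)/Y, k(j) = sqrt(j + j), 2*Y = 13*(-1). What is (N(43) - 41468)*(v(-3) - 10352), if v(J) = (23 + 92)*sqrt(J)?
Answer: 2*(10352 - 115*I*sqrt(3))*(269542 + sqrt(86))/13 ≈ 4.2929e+8 - 8.2601e+6*I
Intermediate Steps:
Y = -13/2 (Y = (13*(-1))/2 = (1/2)*(-13) = -13/2 ≈ -6.5000)
k(j) = sqrt(2)*sqrt(j) (k(j) = sqrt(2*j) = sqrt(2)*sqrt(j))
N(s) = -2*sqrt(2)*sqrt(s)/13 (N(s) = (sqrt(2)*sqrt(s))/(-13/2) = (sqrt(2)*sqrt(s))*(-2/13) = -2*sqrt(2)*sqrt(s)/13)
v(J) = 115*sqrt(J)
(N(43) - 41468)*(v(-3) - 10352) = (-2*sqrt(2)*sqrt(43)/13 - 41468)*(115*sqrt(-3) - 10352) = (-2*sqrt(86)/13 - 41468)*(115*(I*sqrt(3)) - 10352) = (-41468 - 2*sqrt(86)/13)*(115*I*sqrt(3) - 10352) = (-41468 - 2*sqrt(86)/13)*(-10352 + 115*I*sqrt(3))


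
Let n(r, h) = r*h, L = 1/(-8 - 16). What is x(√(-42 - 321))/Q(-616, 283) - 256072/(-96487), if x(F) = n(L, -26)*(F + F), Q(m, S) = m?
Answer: 256072/96487 - 13*I*√3/336 ≈ 2.654 - 0.067014*I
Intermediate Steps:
L = -1/24 (L = 1/(-24) = -1/24 ≈ -0.041667)
n(r, h) = h*r
x(F) = 13*F/6 (x(F) = (-26*(-1/24))*(F + F) = 13*(2*F)/12 = 13*F/6)
x(√(-42 - 321))/Q(-616, 283) - 256072/(-96487) = (13*√(-42 - 321)/6)/(-616) - 256072/(-96487) = (13*√(-363)/6)*(-1/616) - 256072*(-1/96487) = (13*(11*I*√3)/6)*(-1/616) + 256072/96487 = (143*I*√3/6)*(-1/616) + 256072/96487 = -13*I*√3/336 + 256072/96487 = 256072/96487 - 13*I*√3/336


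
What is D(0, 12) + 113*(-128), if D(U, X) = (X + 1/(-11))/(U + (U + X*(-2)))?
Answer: -3818627/264 ≈ -14465.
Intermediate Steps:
D(U, X) = (-1/11 + X)/(-2*X + 2*U) (D(U, X) = (X - 1/11)/(U + (U - 2*X)) = (-1/11 + X)/(-2*X + 2*U))
D(0, 12) + 113*(-128) = (-1/22 + (1/2)*12)/(0 - 1*12) + 113*(-128) = (-1/22 + 6)/(0 - 12) - 14464 = (131/22)/(-12) - 14464 = -1/12*131/22 - 14464 = -131/264 - 14464 = -3818627/264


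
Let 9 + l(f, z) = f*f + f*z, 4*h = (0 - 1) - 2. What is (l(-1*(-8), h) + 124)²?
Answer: 29929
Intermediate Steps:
h = -¾ (h = ((0 - 1) - 2)/4 = (-1 - 2)/4 = (¼)*(-3) = -¾ ≈ -0.75000)
l(f, z) = -9 + f² + f*z (l(f, z) = -9 + (f*f + f*z) = -9 + (f² + f*z) = -9 + f² + f*z)
(l(-1*(-8), h) + 124)² = ((-9 + (-1*(-8))² - 1*(-8)*(-¾)) + 124)² = ((-9 + 8² + 8*(-¾)) + 124)² = ((-9 + 64 - 6) + 124)² = (49 + 124)² = 173² = 29929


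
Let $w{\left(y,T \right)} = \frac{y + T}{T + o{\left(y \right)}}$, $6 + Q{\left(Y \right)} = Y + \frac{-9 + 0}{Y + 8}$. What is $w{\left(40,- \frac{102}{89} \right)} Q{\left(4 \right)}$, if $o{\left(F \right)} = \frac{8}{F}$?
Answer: $\frac{95095}{842} \approx 112.94$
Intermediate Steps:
$Q{\left(Y \right)} = -6 + Y - \frac{9}{8 + Y}$ ($Q{\left(Y \right)} = -6 + \left(Y + \frac{-9 + 0}{Y + 8}\right) = -6 + \left(Y - \frac{9}{8 + Y}\right) = -6 + Y - \frac{9}{8 + Y}$)
$w{\left(y,T \right)} = \frac{T + y}{T + \frac{8}{y}}$ ($w{\left(y,T \right)} = \frac{y + T}{T + \frac{8}{y}} = \frac{T + y}{T + \frac{8}{y}}$)
$w{\left(40,- \frac{102}{89} \right)} Q{\left(4 \right)} = \frac{40 \left(- \frac{102}{89} + 40\right)}{8 + - \frac{102}{89} \cdot 40} \frac{-57 + 4^{2} + 2 \cdot 4}{8 + 4} = \frac{40 \left(\left(-102\right) \frac{1}{89} + 40\right)}{8 + \left(-102\right) \frac{1}{89} \cdot 40} \frac{-57 + 16 + 8}{12} = \frac{40 \left(- \frac{102}{89} + 40\right)}{8 - \frac{4080}{89}} \cdot \frac{1}{12} \left(-33\right) = 40 \frac{1}{8 - \frac{4080}{89}} \cdot \frac{3458}{89} \left(- \frac{11}{4}\right) = 40 \frac{1}{- \frac{3368}{89}} \cdot \frac{3458}{89} \left(- \frac{11}{4}\right) = 40 \left(- \frac{89}{3368}\right) \frac{3458}{89} \left(- \frac{11}{4}\right) = \left(- \frac{17290}{421}\right) \left(- \frac{11}{4}\right) = \frac{95095}{842}$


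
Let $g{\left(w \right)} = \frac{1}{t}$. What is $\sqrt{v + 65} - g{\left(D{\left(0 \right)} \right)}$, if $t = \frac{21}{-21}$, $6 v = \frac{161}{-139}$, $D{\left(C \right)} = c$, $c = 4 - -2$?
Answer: $1 + \frac{\sqrt{45076866}}{834} \approx 9.0503$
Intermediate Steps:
$c = 6$ ($c = 4 + 2 = 6$)
$D{\left(C \right)} = 6$
$v = - \frac{161}{834}$ ($v = \frac{161 \frac{1}{-139}}{6} = \frac{161 \left(- \frac{1}{139}\right)}{6} = \frac{1}{6} \left(- \frac{161}{139}\right) = - \frac{161}{834} \approx -0.19305$)
$t = -1$ ($t = 21 \left(- \frac{1}{21}\right) = -1$)
$g{\left(w \right)} = -1$ ($g{\left(w \right)} = \frac{1}{-1} = -1$)
$\sqrt{v + 65} - g{\left(D{\left(0 \right)} \right)} = \sqrt{- \frac{161}{834} + 65} - -1 = \sqrt{\frac{54049}{834}} + 1 = \frac{\sqrt{45076866}}{834} + 1 = 1 + \frac{\sqrt{45076866}}{834}$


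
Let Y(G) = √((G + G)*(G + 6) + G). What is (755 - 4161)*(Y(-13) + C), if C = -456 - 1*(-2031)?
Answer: -5408728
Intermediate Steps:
C = 1575 (C = -456 + 2031 = 1575)
Y(G) = √(G + 2*G*(6 + G)) (Y(G) = √((2*G)*(6 + G) + G) = √(2*G*(6 + G) + G) = √(G + 2*G*(6 + G)))
(755 - 4161)*(Y(-13) + C) = (755 - 4161)*(√(-13*(13 + 2*(-13))) + 1575) = -3406*(√(-13*(13 - 26)) + 1575) = -3406*(√(-13*(-13)) + 1575) = -3406*(√169 + 1575) = -3406*(13 + 1575) = -3406*1588 = -5408728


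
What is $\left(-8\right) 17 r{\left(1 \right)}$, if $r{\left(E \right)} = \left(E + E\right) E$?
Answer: $-272$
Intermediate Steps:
$r{\left(E \right)} = 2 E^{2}$ ($r{\left(E \right)} = 2 E E = 2 E^{2}$)
$\left(-8\right) 17 r{\left(1 \right)} = \left(-8\right) 17 \cdot 2 \cdot 1^{2} = - 136 \cdot 2 \cdot 1 = \left(-136\right) 2 = -272$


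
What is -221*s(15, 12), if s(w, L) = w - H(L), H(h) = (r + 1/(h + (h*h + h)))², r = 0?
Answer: -93562339/28224 ≈ -3315.0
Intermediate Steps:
H(h) = (h² + 2*h)⁻² (H(h) = (0 + 1/(h + (h*h + h)))² = (0 + 1/(h + (h² + h)))² = (0 + 1/(h + (h + h²)))² = (0 + 1/(h² + 2*h))² = (1/(h² + 2*h))² = (h² + 2*h)⁻²)
s(w, L) = w - 1/(L²*(2 + L)²)
-221*s(15, 12) = -221*(15 - 1/(12²*(2 + 12)²)) = -221*(15 - 1*1/144/14²) = -221*(15 - 1*1/144*1/196) = -221*(15 - 1/28224) = -221*423359/28224 = -93562339/28224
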